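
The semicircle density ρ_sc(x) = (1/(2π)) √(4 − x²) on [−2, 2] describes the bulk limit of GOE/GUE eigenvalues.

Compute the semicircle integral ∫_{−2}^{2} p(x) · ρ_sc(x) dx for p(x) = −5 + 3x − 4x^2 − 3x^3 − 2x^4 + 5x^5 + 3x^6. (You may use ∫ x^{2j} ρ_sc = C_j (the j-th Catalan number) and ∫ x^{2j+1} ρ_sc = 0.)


Write p(x) = Σ a_i x^i, split into monomials and integrate each against ρ_sc separately.
Using ∫ x^{2j} ρ_sc = C_j = (1/(j+1)) C(2j, j) (Catalan numbers) and ∫ x^{2j+1} ρ_sc = 0 (odd monomials vanish by symmetry):
  i = 0 (even): a_0 · C_{0} = -5 · 1 = -5
  i = 1 (odd): ∫ x^1 ρ_sc = 0 (vanishes)
  i = 2 (even): a_2 · C_{1} = -4 · 1 = -4
  i = 3 (odd): ∫ x^3 ρ_sc = 0 (vanishes)
  i = 4 (even): a_4 · C_{2} = -2 · 2 = -4
  i = 5 (odd): ∫ x^5 ρ_sc = 0 (vanishes)
  i = 6 (even): a_6 · C_{3} = 3 · 5 = 15

Summing the contributions: ∫_{−2}^{2} p(x) ρ_sc(x) dx = (-5) + (-4) + (-4) + 15 = 2.


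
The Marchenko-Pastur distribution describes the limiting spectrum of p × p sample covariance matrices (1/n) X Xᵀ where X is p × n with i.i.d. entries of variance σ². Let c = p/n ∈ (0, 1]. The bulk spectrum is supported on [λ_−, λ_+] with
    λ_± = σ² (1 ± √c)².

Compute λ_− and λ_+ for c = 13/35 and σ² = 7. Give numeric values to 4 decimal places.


c = 13/35 = 0.371429; √c = 0.609449.
λ_− = σ² (1 − √c)² = 7 · (1 − 0.609449)² = 7 · (0.390551)² = 1.067708.
λ_+ = σ² (1 + √c)² = 7 · (1 + 0.609449)² = 7 · (1.609449)² = 18.132292.

Rounded to 4 decimal places: λ_− ≈ 1.0677, λ_+ ≈ 18.1323.


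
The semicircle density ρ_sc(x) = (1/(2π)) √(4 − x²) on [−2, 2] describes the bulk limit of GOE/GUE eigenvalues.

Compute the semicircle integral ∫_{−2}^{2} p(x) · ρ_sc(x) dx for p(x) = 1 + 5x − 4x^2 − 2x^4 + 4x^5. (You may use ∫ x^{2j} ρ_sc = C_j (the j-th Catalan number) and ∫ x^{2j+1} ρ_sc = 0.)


Write p(x) = Σ a_i x^i, split into monomials and integrate each against ρ_sc separately.
Using ∫ x^{2j} ρ_sc = C_j = (1/(j+1)) C(2j, j) (Catalan numbers) and ∫ x^{2j+1} ρ_sc = 0 (odd monomials vanish by symmetry):
  i = 0 (even): a_0 · C_{0} = 1 · 1 = 1
  i = 1 (odd): ∫ x^1 ρ_sc = 0 (vanishes)
  i = 2 (even): a_2 · C_{1} = -4 · 1 = -4
  i = 4 (even): a_4 · C_{2} = -2 · 2 = -4
  i = 5 (odd): ∫ x^5 ρ_sc = 0 (vanishes)

Summing the contributions: ∫_{−2}^{2} p(x) ρ_sc(x) dx = 1 + (-4) + (-4) = -7.


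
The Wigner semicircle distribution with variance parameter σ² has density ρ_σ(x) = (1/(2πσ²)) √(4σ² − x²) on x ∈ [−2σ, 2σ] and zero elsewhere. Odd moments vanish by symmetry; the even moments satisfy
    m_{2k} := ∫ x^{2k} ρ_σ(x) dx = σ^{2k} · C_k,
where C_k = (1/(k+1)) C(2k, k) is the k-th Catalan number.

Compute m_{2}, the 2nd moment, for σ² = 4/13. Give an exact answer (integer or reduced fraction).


By the scaled semicircle moment identity, m_{2k} = σ^{2k} · C_k with k = 1.
C_1 = (1/(k+1)) · C(2k, k) = (1/2) · C(2, 1) = (1/2) · 2 = 1.
σ^{2k} = (σ²)^k = (4/13)^1 = 4/13.

Therefore m_{2} = σ^{2} · C_1 = (4/13) · 1 = 4/13.


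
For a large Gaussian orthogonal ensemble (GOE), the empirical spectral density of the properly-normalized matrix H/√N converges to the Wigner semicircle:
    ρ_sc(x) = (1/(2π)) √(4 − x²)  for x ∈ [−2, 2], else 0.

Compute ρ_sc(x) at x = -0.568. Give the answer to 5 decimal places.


ρ_sc(x) = (1/(2π)) √(4 − x²). With x = -0.568:
  4 − x² = 4 − (-0.568)² = 4 − 0.322624 = 3.677376.
  √(4 − x²) = 1.917649.
  1/(2π) = 0.159155.
  ρ_sc(-0.568) = 0.159155 · 1.917649 = 0.305203.

Rounded to 5 decimal places: ρ_sc(-0.568) ≈ 0.30520.


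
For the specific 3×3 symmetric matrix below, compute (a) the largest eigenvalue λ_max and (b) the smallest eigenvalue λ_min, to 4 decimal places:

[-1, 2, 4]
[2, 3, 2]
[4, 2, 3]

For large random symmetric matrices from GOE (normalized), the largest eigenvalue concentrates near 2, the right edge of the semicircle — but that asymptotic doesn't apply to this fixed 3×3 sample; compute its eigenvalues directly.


Since M is real symmetric, all three eigenvalues are real; they are the roots of det(λI − M) = λ³ − (tr M) λ² + s λ − det M, where s is the sum of the principal 2×2 minors.
tr M = -1 + 3 + 3 = 5.
s = ((-1)·3 − 2²) + ((-1)·3 − 4²) + (3·3 − 2²) = -7 + (-19) + 5 = -21.
det M (expand along row 1) = (-1)·5 − 2·(-2) + 4·(-8) = -33.
Characteristic polynomial: λ³ − 5λ² − 21λ + 33 = 0.
Substitute λ = y + (tr M)/3 = y + 1.666667 to remove the quadratic term: y³ + p·y + q = 0 with p = s − (tr M)²/3 = -29.333333 and q = −2(tr M)³/27 + (tr M)·s/3 − det M = -11.259259.
Three real roots ⇒ use the trigonometric (Viète) form: r = 2√(−p/3) = 6.253888, φ = arccos(3q/(p·r)) = arccos(0.184128) = 1.385612 rad.
y_k = r·cos(φ/3 − 2πk/3) for k = 0, 1, 2 gives y = 5.598608, -0.385796, -5.212812.
λ_k = y_k + 1.666667 gives λ = 7.2653, 1.2809, -3.5461 (check: the sum is 5.0000 = tr M).

Hence λ_max = 7.2653 and λ_min = -3.5461.


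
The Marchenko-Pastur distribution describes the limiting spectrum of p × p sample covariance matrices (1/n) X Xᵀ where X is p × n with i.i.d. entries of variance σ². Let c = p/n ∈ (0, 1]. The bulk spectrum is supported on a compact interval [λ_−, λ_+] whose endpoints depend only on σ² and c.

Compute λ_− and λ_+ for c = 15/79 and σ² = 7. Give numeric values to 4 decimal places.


c = 15/79 = 0.189873; √c = 0.435745.
λ_− = σ² (1 − √c)² = 7 · (1 − 0.435745)² = 7 · (0.564255)² = 2.228689.
λ_+ = σ² (1 + √c)² = 7 · (1 + 0.435745)² = 7 · (1.435745)² = 14.429539.

Rounded to 4 decimal places: λ_− ≈ 2.2287, λ_+ ≈ 14.4295.


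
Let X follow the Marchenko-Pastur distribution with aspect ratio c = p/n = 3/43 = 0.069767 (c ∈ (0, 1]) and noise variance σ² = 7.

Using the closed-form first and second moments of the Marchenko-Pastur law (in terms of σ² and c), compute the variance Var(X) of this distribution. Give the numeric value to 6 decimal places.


Recall the MP moments m_1 = E[X] = σ² and m_2 = E[X²] = σ⁴ (1 + c).
m_1 = E[X] = σ² = 7, so m_1² = 49.
m_2 = E[X²] = σ⁴ (1 + c) = 49 · (1 + 0.069767) = 49 · 1.069767 = 52.418605.
(Note m_2 − m_1² simplifies to c · σ⁴ = 0.069767 · 49.)

Var(X) = m_2 − m_1² = 52.418605 − 49 = 3.418605.


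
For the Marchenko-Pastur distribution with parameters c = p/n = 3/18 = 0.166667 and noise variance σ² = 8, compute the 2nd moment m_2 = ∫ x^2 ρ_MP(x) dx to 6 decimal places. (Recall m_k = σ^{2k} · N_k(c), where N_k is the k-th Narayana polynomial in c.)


E[X²] = σ⁴ (1 + c) (second MP moment). With σ² = 8 (so σ⁴ = 64) and c = 3/18 = 0.166667: E[X²] = 64 · (1 + 0.166667) = 64 · 1.166667.

So E[X^2] = 74.666667.


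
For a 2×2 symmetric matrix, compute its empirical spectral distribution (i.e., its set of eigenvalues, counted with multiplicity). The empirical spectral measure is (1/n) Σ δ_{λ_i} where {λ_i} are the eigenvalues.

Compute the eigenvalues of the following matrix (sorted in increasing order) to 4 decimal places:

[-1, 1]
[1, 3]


Since M is real symmetric, both eigenvalues are real; they are the roots of det(λI − M) = λ² − (tr M) λ + det M.
tr M = -1 + 3 = 2.
det M = (-1)·3 − 1² = -3 − 1 = -4.
Characteristic polynomial: λ² − 2λ − 4 = 0.
Discriminant Δ = (tr M)² − 4·det M = 4 − (-16) = 20; √Δ = 4.472136.
λ = (tr M ± √Δ)/2 = (2 ± 4.472136)/2, giving (tr M − √Δ)/2 = -1.2361 and (tr M + √Δ)/2 = 3.2361.

Eigenvalues sorted in increasing order: [-1.2361, 3.2361].


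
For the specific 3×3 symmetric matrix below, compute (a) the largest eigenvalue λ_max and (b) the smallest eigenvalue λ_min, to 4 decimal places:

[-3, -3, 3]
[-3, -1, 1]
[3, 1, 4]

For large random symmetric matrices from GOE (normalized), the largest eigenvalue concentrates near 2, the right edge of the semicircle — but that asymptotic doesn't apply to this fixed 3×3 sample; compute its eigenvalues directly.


Since M is real symmetric, all three eigenvalues are real; they are the roots of det(λI − M) = λ³ − (tr M) λ² + s λ − det M, where s is the sum of the principal 2×2 minors.
tr M = -3 + (-1) + 4 = 0.
s = ((-3)·(-1) − (-3)²) + ((-3)·4 − 3²) + ((-1)·4 − 1²) = -6 + (-21) + (-5) = -32.
det M (expand along row 1) = (-3)·(-5) − (-3)·(-15) + 3·0 = -30.
Characteristic polynomial: λ³ − 32λ + 30 = 0.
Substitute λ = y + (tr M)/3 = y + 0.000000 to remove the quadratic term: y³ + p·y + q = 0 with p = s − (tr M)²/3 = -32.000000 and q = −2(tr M)³/27 + (tr M)·s/3 − det M = 30.000000.
Three real roots ⇒ use the trigonometric (Viète) form: r = 2√(−p/3) = 6.531973, φ = arccos(3q/(p·r)) = arccos(-0.430574) = 2.015925 rad.
y_k = r·cos(φ/3 − 2πk/3) for k = 0, 1, 2 gives y = 5.111880, 0.965638, -6.077518.
λ_k = y_k + 0.000000 gives λ = 5.1119, 0.9656, -6.0775 (check: the sum is 0.0000 = tr M).

Hence λ_max = 5.1119 and λ_min = -6.0775.


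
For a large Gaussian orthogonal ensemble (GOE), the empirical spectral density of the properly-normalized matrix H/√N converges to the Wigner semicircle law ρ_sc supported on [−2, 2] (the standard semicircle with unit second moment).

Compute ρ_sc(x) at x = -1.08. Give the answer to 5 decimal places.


ρ_sc(x) = (1/(2π)) √(4 − x²). With x = -1.08:
  4 − x² = 4 − (-1.08)² = 4 − 1.166400 = 2.833600.
  √(4 − x²) = 1.683330.
  1/(2π) = 0.159155.
  ρ_sc(-1.08) = 0.159155 · 1.683330 = 0.267910.

Rounded to 5 decimal places: ρ_sc(-1.08) ≈ 0.26791.


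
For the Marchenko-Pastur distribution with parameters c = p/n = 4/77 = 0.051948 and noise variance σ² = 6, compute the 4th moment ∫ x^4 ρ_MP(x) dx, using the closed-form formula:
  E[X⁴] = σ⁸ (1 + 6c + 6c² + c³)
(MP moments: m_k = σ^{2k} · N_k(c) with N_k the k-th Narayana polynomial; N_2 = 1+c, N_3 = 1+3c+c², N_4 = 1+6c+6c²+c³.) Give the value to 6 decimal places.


E[X⁴] = σ⁸ (1 + 6c + 6c² + c³) (fourth MP moment). With σ² = 6 (so σ⁸ = 1296) and c = 4/77 = 0.051948: E[X⁴] = 1296 · (1 + 6·0.051948 + 6·(0.051948)² + (0.051948)³) = 1296 · 1.328020.

So E[X^4] = 1721.114049.


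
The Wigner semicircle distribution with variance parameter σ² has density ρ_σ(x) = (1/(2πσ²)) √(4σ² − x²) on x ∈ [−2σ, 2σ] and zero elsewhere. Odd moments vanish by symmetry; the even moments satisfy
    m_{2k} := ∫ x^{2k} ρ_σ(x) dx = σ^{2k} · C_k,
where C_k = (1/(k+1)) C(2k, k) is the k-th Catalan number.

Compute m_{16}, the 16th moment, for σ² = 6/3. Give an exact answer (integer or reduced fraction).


By the scaled semicircle moment identity, m_{2k} = σ^{2k} · C_k with k = 8.
C_8 = (1/(k+1)) · C(2k, k) = (1/9) · C(16, 8) = (1/9) · 12870 = 1430.
σ^{2k} = (σ²)^k = (6/3)^8 = 256.

Therefore m_{16} = σ^{16} · C_8 = 256 · 1430 = 366080.


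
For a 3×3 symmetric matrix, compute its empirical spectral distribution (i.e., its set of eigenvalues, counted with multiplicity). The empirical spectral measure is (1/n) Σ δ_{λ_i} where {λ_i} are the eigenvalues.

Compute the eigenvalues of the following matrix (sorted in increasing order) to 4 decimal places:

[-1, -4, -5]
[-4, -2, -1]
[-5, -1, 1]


Since M is real symmetric, all three eigenvalues are real; they are the roots of det(λI − M) = λ³ − (tr M) λ² + s λ − det M, where s is the sum of the principal 2×2 minors.
tr M = -1 + (-2) + 1 = -2.
s = ((-1)·(-2) − (-4)²) + ((-1)·1 − (-5)²) + ((-2)·1 − (-1)²) = -14 + (-26) + (-3) = -43.
det M (expand along row 1) = (-1)·(-3) − (-4)·(-9) + (-5)·(-6) = -3.
Characteristic polynomial: λ³ + 2λ² − 43λ + 3 = 0.
Substitute λ = y + (tr M)/3 = y − 0.666667 to remove the quadratic term: y³ + p·y + q = 0 with p = s − (tr M)²/3 = -44.333333 and q = −2(tr M)³/27 + (tr M)·s/3 − det M = 32.259259.
Three real roots ⇒ use the trigonometric (Viète) form: r = 2√(−p/3) = 7.688375, φ = arccos(3q/(p·r)) = arccos(-0.283930) = 1.858686 rad.
y_k = r·cos(φ/3 − 2πk/3) for k = 0, 1, 2 gives y = 6.259359, 0.736670, -6.996029.
λ_k = y_k − 0.666667 gives λ = 5.5927, 0.0700, -7.6627 (check: the sum is -2.0000 = tr M).

Eigenvalues sorted in increasing order: [-7.6627, 0.0700, 5.5927].


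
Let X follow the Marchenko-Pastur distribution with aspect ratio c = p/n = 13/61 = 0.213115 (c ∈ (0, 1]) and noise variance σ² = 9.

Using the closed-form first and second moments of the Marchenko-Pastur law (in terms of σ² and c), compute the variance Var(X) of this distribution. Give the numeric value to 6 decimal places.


Recall the MP moments m_1 = E[X] = σ² and m_2 = E[X²] = σ⁴ (1 + c).
m_1 = E[X] = σ² = 9, so m_1² = 81.
m_2 = E[X²] = σ⁴ (1 + c) = 81 · (1 + 0.213115) = 81 · 1.213115 = 98.262295.
(Note m_2 − m_1² simplifies to c · σ⁴ = 0.213115 · 81.)

Var(X) = m_2 − m_1² = 98.262295 − 81 = 17.262295.


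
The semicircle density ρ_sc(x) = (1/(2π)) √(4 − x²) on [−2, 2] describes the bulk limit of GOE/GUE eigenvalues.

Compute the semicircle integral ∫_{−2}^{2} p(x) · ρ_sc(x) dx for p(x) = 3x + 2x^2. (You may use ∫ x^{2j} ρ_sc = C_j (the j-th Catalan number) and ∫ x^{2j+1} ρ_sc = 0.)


Write p(x) = Σ a_i x^i, split into monomials and integrate each against ρ_sc separately.
Using ∫ x^{2j} ρ_sc = C_j = (1/(j+1)) C(2j, j) (Catalan numbers) and ∫ x^{2j+1} ρ_sc = 0 (odd monomials vanish by symmetry):
  i = 1 (odd): ∫ x^1 ρ_sc = 0 (vanishes)
  i = 2 (even): a_2 · C_{1} = 2 · 1 = 2

Summing the contributions: ∫_{−2}^{2} p(x) ρ_sc(x) dx = 2.


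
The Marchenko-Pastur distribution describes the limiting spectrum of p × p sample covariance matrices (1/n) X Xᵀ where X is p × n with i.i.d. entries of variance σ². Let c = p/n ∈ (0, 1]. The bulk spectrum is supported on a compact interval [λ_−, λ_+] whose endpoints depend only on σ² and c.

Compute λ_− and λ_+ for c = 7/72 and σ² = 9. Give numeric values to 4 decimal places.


c = 7/72 = 0.097222; √c = 0.311805.
λ_− = σ² (1 − √c)² = 9 · (1 − 0.311805)² = 9 · (0.688195)² = 4.262514.
λ_+ = σ² (1 + √c)² = 9 · (1 + 0.311805)² = 9 · (1.311805)² = 15.487486.

Rounded to 4 decimal places: λ_− ≈ 4.2625, λ_+ ≈ 15.4875.


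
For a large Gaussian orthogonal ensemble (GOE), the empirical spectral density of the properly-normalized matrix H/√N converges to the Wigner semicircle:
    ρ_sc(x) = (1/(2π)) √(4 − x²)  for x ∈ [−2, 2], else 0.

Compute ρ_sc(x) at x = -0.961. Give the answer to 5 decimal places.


ρ_sc(x) = (1/(2π)) √(4 − x²). With x = -0.961:
  4 − x² = 4 − (-0.961)² = 4 − 0.923521 = 3.076479.
  √(4 − x²) = 1.753989.
  1/(2π) = 0.159155.
  ρ_sc(-0.961) = 0.159155 · 1.753989 = 0.279156.

Rounded to 5 decimal places: ρ_sc(-0.961) ≈ 0.27916.


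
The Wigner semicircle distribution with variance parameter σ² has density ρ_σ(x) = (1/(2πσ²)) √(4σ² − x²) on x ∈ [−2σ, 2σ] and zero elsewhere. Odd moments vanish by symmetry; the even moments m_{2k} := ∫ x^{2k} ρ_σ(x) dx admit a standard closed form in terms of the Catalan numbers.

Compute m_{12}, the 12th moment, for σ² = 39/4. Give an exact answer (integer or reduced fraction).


By the scaled semicircle moment identity, m_{2k} = σ^{2k} · C_k with k = 6.
C_6 = (1/(k+1)) · C(2k, k) = (1/7) · C(12, 6) = (1/7) · 924 = 132.
σ^{2k} = (σ²)^k = (39/4)^6 = 3518743761/4096.

Therefore m_{12} = σ^{12} · C_6 = (3518743761/4096) · 132 = 116118544113/1024.


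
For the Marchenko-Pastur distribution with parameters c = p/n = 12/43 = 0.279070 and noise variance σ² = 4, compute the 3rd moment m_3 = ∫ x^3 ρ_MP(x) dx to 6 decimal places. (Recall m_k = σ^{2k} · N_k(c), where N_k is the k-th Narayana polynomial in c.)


E[X³] = σ⁶ (1 + 3c + c²) (third MP moment). With σ² = 4 (so σ⁶ = 64) and c = 12/43 = 0.279070: E[X³] = 64 · (1 + 3·0.279070 + (0.279070)²) = 64 · 1.915089.

So E[X^3] = 122.565711.


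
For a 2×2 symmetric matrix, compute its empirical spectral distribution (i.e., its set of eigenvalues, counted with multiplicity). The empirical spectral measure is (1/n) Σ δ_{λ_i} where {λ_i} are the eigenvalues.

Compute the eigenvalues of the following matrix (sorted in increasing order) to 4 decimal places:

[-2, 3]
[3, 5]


Since M is real symmetric, both eigenvalues are real; they are the roots of det(λI − M) = λ² − (tr M) λ + det M.
tr M = -2 + 5 = 3.
det M = (-2)·5 − 3² = -10 − 9 = -19.
Characteristic polynomial: λ² − 3λ − 19 = 0.
Discriminant Δ = (tr M)² − 4·det M = 9 − (-76) = 85; √Δ = 9.219544.
λ = (tr M ± √Δ)/2 = (3 ± 9.219544)/2, giving (tr M − √Δ)/2 = -3.1098 and (tr M + √Δ)/2 = 6.1098.

Eigenvalues sorted in increasing order: [-3.1098, 6.1098].


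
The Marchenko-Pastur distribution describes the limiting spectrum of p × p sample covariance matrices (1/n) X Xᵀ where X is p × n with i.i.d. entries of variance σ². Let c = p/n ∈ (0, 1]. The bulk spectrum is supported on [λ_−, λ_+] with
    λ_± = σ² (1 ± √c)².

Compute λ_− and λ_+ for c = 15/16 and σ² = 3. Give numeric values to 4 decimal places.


c = 15/16 = 0.937500; √c = 0.968246.
λ_− = σ² (1 − √c)² = 3 · (1 − 0.968246)² = 3 · (0.031754)² = 0.003025.
λ_+ = σ² (1 + √c)² = 3 · (1 + 0.968246)² = 3 · (1.968246)² = 11.621975.

Rounded to 4 decimal places: λ_− ≈ 0.0030, λ_+ ≈ 11.6220.


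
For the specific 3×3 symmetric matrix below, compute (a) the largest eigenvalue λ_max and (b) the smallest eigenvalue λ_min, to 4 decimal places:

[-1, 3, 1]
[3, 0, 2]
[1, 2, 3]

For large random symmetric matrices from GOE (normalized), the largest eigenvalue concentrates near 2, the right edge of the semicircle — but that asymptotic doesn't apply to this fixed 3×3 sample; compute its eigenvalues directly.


Since M is real symmetric, all three eigenvalues are real; they are the roots of det(λI − M) = λ³ − (tr M) λ² + s λ − det M, where s is the sum of the principal 2×2 minors.
tr M = -1 + 0 + 3 = 2.
s = ((-1)·0 − 3²) + ((-1)·3 − 1²) + (0·3 − 2²) = -9 + (-4) + (-4) = -17.
det M (expand along row 1) = (-1)·(-4) − 3·7 + 1·6 = -11.
Characteristic polynomial: λ³ − 2λ² − 17λ + 11 = 0.
Substitute λ = y + (tr M)/3 = y + 0.666667 to remove the quadratic term: y³ + p·y + q = 0 with p = s − (tr M)²/3 = -18.333333 and q = −2(tr M)³/27 + (tr M)·s/3 − det M = -0.925926.
Three real roots ⇒ use the trigonometric (Viète) form: r = 2√(−p/3) = 4.944132, φ = arccos(3q/(p·r)) = arccos(0.030645) = 1.540146 rad.
y_k = r·cos(φ/3 − 2πk/3) for k = 0, 1, 2 gives y = 4.306777, -0.050512, -4.256265.
λ_k = y_k + 0.666667 gives λ = 4.9734, 0.6162, -3.5896 (check: the sum is 2.0000 = tr M).

Hence λ_max = 4.9734 and λ_min = -3.5896.


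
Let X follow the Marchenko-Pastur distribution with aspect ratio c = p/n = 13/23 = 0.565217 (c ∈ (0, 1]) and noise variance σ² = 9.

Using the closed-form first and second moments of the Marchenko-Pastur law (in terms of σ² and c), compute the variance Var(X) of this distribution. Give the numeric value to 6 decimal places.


Recall the MP moments m_1 = E[X] = σ² and m_2 = E[X²] = σ⁴ (1 + c).
m_1 = E[X] = σ² = 9, so m_1² = 81.
m_2 = E[X²] = σ⁴ (1 + c) = 81 · (1 + 0.565217) = 81 · 1.565217 = 126.782609.
(Note m_2 − m_1² simplifies to c · σ⁴ = 0.565217 · 81.)

Var(X) = m_2 − m_1² = 126.782609 − 81 = 45.782609.


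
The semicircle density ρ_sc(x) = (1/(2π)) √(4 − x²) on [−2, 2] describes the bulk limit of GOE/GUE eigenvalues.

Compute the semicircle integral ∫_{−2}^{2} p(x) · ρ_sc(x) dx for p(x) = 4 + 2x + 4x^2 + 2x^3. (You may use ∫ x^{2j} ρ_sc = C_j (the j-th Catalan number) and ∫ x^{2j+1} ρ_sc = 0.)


Write p(x) = Σ a_i x^i, split into monomials and integrate each against ρ_sc separately.
Using ∫ x^{2j} ρ_sc = C_j = (1/(j+1)) C(2j, j) (Catalan numbers) and ∫ x^{2j+1} ρ_sc = 0 (odd monomials vanish by symmetry):
  i = 0 (even): a_0 · C_{0} = 4 · 1 = 4
  i = 1 (odd): ∫ x^1 ρ_sc = 0 (vanishes)
  i = 2 (even): a_2 · C_{1} = 4 · 1 = 4
  i = 3 (odd): ∫ x^3 ρ_sc = 0 (vanishes)

Summing the contributions: ∫_{−2}^{2} p(x) ρ_sc(x) dx = 4 + 4 = 8.


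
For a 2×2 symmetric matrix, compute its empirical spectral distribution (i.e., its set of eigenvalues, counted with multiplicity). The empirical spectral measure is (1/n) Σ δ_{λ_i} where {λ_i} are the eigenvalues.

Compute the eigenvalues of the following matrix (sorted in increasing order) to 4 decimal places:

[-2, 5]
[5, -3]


Since M is real symmetric, both eigenvalues are real; they are the roots of det(λI − M) = λ² − (tr M) λ + det M.
tr M = -2 + (-3) = -5.
det M = (-2)·(-3) − 5² = 6 − 25 = -19.
Characteristic polynomial: λ² + 5λ − 19 = 0.
Discriminant Δ = (tr M)² − 4·det M = 25 − (-76) = 101; √Δ = 10.049876.
λ = (tr M ± √Δ)/2 = (-5 ± 10.049876)/2, giving (tr M − √Δ)/2 = -7.5249 and (tr M + √Δ)/2 = 2.5249.

Eigenvalues sorted in increasing order: [-7.5249, 2.5249].


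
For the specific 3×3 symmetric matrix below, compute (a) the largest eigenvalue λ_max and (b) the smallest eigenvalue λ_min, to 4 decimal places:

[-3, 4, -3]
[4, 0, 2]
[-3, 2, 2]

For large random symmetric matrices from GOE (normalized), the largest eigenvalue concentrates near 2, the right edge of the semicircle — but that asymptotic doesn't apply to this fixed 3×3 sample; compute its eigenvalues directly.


Since M is real symmetric, all three eigenvalues are real; they are the roots of det(λI − M) = λ³ − (tr M) λ² + s λ − det M, where s is the sum of the principal 2×2 minors.
tr M = -3 + 0 + 2 = -1.
s = ((-3)·0 − 4²) + ((-3)·2 − (-3)²) + (0·2 − 2²) = -16 + (-15) + (-4) = -35.
det M (expand along row 1) = (-3)·(-4) − 4·14 + (-3)·8 = -68.
Characteristic polynomial: λ³ + λ² − 35λ + 68 = 0.
Substitute λ = y + (tr M)/3 = y − 0.333333 to remove the quadratic term: y³ + p·y + q = 0 with p = s − (tr M)²/3 = -35.333333 and q = −2(tr M)³/27 + (tr M)·s/3 − det M = 79.740741.
Three real roots ⇒ use the trigonometric (Viète) form: r = 2√(−p/3) = 6.863753, φ = arccos(3q/(p·r)) = arccos(-0.986405) = 2.976511 rad.
y_k = r·cos(φ/3 − 2πk/3) for k = 0, 1, 2 gives y = 3.753609, 3.099755, -6.853364.
λ_k = y_k − 0.333333 gives λ = 3.4203, 2.7664, -7.1867 (check: the sum is -1.0000 = tr M).

Hence λ_max = 3.4203 and λ_min = -7.1867.


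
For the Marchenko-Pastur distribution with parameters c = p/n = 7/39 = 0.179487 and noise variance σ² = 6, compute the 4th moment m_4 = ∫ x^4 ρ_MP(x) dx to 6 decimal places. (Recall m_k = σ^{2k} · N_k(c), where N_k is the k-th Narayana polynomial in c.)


E[X⁴] = σ⁸ (1 + 6c + 6c² + c³) (fourth MP moment). With σ² = 6 (so σ⁸ = 1296) and c = 7/39 = 0.179487: E[X⁴] = 1296 · (1 + 6·0.179487 + 6·(0.179487)² + (0.179487)³) = 1296 · 2.275999.

So E[X^4] = 2949.695039.


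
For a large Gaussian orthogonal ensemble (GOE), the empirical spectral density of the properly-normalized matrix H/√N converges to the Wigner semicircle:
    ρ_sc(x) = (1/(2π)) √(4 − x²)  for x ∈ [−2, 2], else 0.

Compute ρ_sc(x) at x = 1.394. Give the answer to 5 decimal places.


ρ_sc(x) = (1/(2π)) √(4 − x²). With x = 1.394:
  4 − x² = 4 − (1.394)² = 4 − 1.943236 = 2.056764.
  √(4 − x²) = 1.434142.
  1/(2π) = 0.159155.
  ρ_sc(1.394) = 0.159155 · 1.434142 = 0.228251.

Rounded to 5 decimal places: ρ_sc(1.394) ≈ 0.22825.


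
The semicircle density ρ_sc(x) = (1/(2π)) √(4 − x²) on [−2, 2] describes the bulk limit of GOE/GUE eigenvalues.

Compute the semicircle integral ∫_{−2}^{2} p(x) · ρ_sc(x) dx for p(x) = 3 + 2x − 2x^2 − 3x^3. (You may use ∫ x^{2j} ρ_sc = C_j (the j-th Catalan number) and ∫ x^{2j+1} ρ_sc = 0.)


Write p(x) = Σ a_i x^i, split into monomials and integrate each against ρ_sc separately.
Using ∫ x^{2j} ρ_sc = C_j = (1/(j+1)) C(2j, j) (Catalan numbers) and ∫ x^{2j+1} ρ_sc = 0 (odd monomials vanish by symmetry):
  i = 0 (even): a_0 · C_{0} = 3 · 1 = 3
  i = 1 (odd): ∫ x^1 ρ_sc = 0 (vanishes)
  i = 2 (even): a_2 · C_{1} = -2 · 1 = -2
  i = 3 (odd): ∫ x^3 ρ_sc = 0 (vanishes)

Summing the contributions: ∫_{−2}^{2} p(x) ρ_sc(x) dx = 3 + (-2) = 1.


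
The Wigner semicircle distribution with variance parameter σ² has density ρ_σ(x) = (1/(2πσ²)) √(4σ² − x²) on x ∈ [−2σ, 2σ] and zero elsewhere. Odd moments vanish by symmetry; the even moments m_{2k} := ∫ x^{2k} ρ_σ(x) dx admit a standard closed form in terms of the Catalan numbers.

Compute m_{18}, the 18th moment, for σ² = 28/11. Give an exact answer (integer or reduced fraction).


By the scaled semicircle moment identity, m_{2k} = σ^{2k} · C_k with k = 9.
C_9 = (1/(k+1)) · C(2k, k) = (1/10) · C(18, 9) = (1/10) · 48620 = 4862.
σ^{2k} = (σ²)^k = (28/11)^9 = 10578455953408/2357947691.

Therefore m_{18} = σ^{18} · C_9 = (10578455953408/2357947691) · 4862 = 4675677531406336/214358881.


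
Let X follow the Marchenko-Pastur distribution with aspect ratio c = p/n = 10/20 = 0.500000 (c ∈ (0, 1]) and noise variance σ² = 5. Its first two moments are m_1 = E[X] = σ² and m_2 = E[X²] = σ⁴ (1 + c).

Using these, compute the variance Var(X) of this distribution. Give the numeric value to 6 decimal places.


m_1 = E[X] = σ² = 5, so m_1² = 25.
m_2 = E[X²] = σ⁴ (1 + c) = 25 · (1 + 0.500000) = 25 · 1.500000 = 37.500000.
(Note m_2 − m_1² simplifies to c · σ⁴ = 0.500000 · 25.)

Var(X) = m_2 − m_1² = 37.500000 − 25 = 12.500000.


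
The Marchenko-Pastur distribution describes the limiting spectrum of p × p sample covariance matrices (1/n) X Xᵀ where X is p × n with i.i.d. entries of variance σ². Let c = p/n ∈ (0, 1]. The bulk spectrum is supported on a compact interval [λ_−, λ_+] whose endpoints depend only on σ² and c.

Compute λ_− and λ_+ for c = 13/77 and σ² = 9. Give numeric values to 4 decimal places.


c = 13/77 = 0.168831; √c = 0.410891.
λ_− = σ² (1 − √c)² = 9 · (1 − 0.410891)² = 9 · (0.589109)² = 3.123448.
λ_+ = σ² (1 + √c)² = 9 · (1 + 0.410891)² = 9 · (1.410891)² = 17.915513.

Rounded to 4 decimal places: λ_− ≈ 3.1234, λ_+ ≈ 17.9155.


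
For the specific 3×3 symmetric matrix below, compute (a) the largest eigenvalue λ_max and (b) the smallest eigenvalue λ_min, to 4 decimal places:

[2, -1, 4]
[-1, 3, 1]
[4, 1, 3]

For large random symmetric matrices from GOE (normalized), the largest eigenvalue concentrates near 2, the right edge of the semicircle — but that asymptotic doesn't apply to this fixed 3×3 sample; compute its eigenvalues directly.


Since M is real symmetric, all three eigenvalues are real; they are the roots of det(λI − M) = λ³ − (tr M) λ² + s λ − det M, where s is the sum of the principal 2×2 minors.
tr M = 2 + 3 + 3 = 8.
s = (2·3 − (-1)²) + (2·3 − 4²) + (3·3 − 1²) = 5 + (-10) + 8 = 3.
det M (expand along row 1) = 2·8 − (-1)·(-7) + 4·(-13) = -43.
Characteristic polynomial: λ³ − 8λ² + 3λ + 43 = 0.
Substitute λ = y + (tr M)/3 = y + 2.666667 to remove the quadratic term: y³ + p·y + q = 0 with p = s − (tr M)²/3 = -18.333333 and q = −2(tr M)³/27 + (tr M)·s/3 − det M = 13.074074.
Three real roots ⇒ use the trigonometric (Viète) form: r = 2√(−p/3) = 4.944132, φ = arccos(3q/(p·r)) = arccos(-0.432714) = 2.018297 rad.
y_k = r·cos(φ/3 − 2πk/3) for k = 0, 1, 2 gives y = 3.866812, 0.734769, -4.601581.
λ_k = y_k + 2.666667 gives λ = 6.5335, 3.4014, -1.9349 (check: the sum is 8.0000 = tr M).

Hence λ_max = 6.5335 and λ_min = -1.9349.


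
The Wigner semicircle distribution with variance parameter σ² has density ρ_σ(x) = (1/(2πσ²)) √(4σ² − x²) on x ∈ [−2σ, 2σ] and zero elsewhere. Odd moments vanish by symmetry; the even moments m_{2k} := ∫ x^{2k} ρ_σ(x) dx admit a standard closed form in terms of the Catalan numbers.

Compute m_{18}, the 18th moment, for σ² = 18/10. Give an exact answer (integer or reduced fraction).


By the scaled semicircle moment identity, m_{2k} = σ^{2k} · C_k with k = 9.
C_9 = (1/(k+1)) · C(2k, k) = (1/10) · C(18, 9) = (1/10) · 48620 = 4862.
σ^{2k} = (σ²)^k = (18/10)^9 = 387420489/1953125.

Therefore m_{18} = σ^{18} · C_9 = (387420489/1953125) · 4862 = 1883638417518/1953125.


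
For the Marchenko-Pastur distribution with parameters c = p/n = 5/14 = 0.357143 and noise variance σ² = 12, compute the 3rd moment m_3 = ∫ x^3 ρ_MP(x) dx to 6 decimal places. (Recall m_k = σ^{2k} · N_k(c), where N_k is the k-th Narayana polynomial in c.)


E[X³] = σ⁶ (1 + 3c + c²) (third MP moment). With σ² = 12 (so σ⁶ = 1728) and c = 5/14 = 0.357143: E[X³] = 1728 · (1 + 3·0.357143 + (0.357143)²) = 1728 · 2.198980.

So E[X^3] = 3799.836735.


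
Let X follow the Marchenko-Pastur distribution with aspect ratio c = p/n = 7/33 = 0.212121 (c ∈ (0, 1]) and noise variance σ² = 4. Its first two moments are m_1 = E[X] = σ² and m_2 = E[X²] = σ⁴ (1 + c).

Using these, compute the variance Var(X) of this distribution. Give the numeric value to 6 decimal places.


m_1 = E[X] = σ² = 4, so m_1² = 16.
m_2 = E[X²] = σ⁴ (1 + c) = 16 · (1 + 0.212121) = 16 · 1.212121 = 19.393939.
(Note m_2 − m_1² simplifies to c · σ⁴ = 0.212121 · 16.)

Var(X) = m_2 − m_1² = 19.393939 − 16 = 3.393939.


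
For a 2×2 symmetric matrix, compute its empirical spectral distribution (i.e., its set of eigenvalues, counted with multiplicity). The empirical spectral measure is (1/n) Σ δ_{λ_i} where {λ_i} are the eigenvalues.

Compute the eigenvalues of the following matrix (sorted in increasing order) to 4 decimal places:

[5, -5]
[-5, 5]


Since M is real symmetric, both eigenvalues are real; they are the roots of det(λI − M) = λ² − (tr M) λ + det M.
tr M = 5 + 5 = 10.
det M = 5·5 − (-5)² = 25 − 25 = 0.
Characteristic polynomial: λ² − 10λ = 0.
Discriminant Δ = (tr M)² − 4·det M = 100 − 0 = 100; √Δ = 10.000000.
λ = (tr M ± √Δ)/2 = (10 ± 10.000000)/2, giving (tr M − √Δ)/2 = 0.0000 and (tr M + √Δ)/2 = 10.0000.

Eigenvalues sorted in increasing order: [0.0000, 10.0000].


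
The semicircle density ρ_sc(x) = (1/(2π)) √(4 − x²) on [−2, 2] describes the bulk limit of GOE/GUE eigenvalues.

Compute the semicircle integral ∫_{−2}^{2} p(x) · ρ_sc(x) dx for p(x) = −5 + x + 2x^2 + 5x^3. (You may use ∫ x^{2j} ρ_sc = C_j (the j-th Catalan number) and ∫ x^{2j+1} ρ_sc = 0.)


Write p(x) = Σ a_i x^i, split into monomials and integrate each against ρ_sc separately.
Using ∫ x^{2j} ρ_sc = C_j = (1/(j+1)) C(2j, j) (Catalan numbers) and ∫ x^{2j+1} ρ_sc = 0 (odd monomials vanish by symmetry):
  i = 0 (even): a_0 · C_{0} = -5 · 1 = -5
  i = 1 (odd): ∫ x^1 ρ_sc = 0 (vanishes)
  i = 2 (even): a_2 · C_{1} = 2 · 1 = 2
  i = 3 (odd): ∫ x^3 ρ_sc = 0 (vanishes)

Summing the contributions: ∫_{−2}^{2} p(x) ρ_sc(x) dx = (-5) + 2 = -3.


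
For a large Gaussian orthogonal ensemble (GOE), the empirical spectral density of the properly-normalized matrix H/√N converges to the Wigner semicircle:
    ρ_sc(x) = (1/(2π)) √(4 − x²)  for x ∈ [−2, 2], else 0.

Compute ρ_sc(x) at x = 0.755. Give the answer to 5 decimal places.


ρ_sc(x) = (1/(2π)) √(4 − x²). With x = 0.755:
  4 − x² = 4 − (0.755)² = 4 − 0.570025 = 3.429975.
  √(4 − x²) = 1.852019.
  1/(2π) = 0.159155.
  ρ_sc(0.755) = 0.159155 · 1.852019 = 0.294758.

Rounded to 5 decimal places: ρ_sc(0.755) ≈ 0.29476.


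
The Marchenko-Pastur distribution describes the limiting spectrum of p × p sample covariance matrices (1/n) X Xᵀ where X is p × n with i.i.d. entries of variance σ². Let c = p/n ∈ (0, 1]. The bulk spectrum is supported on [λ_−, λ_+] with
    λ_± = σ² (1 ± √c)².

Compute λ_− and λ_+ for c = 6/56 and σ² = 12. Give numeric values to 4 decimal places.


c = 6/56 = 0.107143; √c = 0.327327.
λ_− = σ² (1 − √c)² = 12 · (1 − 0.327327)² = 12 · (0.672673)² = 5.429870.
λ_+ = σ² (1 + √c)² = 12 · (1 + 0.327327)² = 12 · (1.327327)² = 21.141558.

Rounded to 4 decimal places: λ_− ≈ 5.4299, λ_+ ≈ 21.1416.


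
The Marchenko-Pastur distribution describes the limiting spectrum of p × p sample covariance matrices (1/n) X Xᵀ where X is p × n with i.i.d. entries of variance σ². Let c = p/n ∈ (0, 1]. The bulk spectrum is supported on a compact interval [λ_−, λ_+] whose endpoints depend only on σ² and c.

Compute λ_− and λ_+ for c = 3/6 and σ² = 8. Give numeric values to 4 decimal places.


c = 3/6 = 0.500000; √c = 0.707107.
λ_− = σ² (1 − √c)² = 8 · (1 − 0.707107)² = 8 · (0.292893)² = 0.686292.
λ_+ = σ² (1 + √c)² = 8 · (1 + 0.707107)² = 8 · (1.707107)² = 23.313708.

Rounded to 4 decimal places: λ_− ≈ 0.6863, λ_+ ≈ 23.3137.


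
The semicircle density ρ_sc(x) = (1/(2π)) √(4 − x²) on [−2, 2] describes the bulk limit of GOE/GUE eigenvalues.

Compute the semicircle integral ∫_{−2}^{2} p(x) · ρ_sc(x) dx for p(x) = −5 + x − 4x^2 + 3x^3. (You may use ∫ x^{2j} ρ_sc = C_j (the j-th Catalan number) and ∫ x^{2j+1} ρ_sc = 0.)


Write p(x) = Σ a_i x^i, split into monomials and integrate each against ρ_sc separately.
Using ∫ x^{2j} ρ_sc = C_j = (1/(j+1)) C(2j, j) (Catalan numbers) and ∫ x^{2j+1} ρ_sc = 0 (odd monomials vanish by symmetry):
  i = 0 (even): a_0 · C_{0} = -5 · 1 = -5
  i = 1 (odd): ∫ x^1 ρ_sc = 0 (vanishes)
  i = 2 (even): a_2 · C_{1} = -4 · 1 = -4
  i = 3 (odd): ∫ x^3 ρ_sc = 0 (vanishes)

Summing the contributions: ∫_{−2}^{2} p(x) ρ_sc(x) dx = (-5) + (-4) = -9.


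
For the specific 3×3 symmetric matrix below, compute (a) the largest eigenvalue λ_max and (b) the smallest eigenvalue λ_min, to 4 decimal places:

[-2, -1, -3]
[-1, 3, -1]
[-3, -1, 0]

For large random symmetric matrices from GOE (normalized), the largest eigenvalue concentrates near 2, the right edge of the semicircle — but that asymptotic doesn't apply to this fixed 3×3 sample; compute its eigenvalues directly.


Since M is real symmetric, all three eigenvalues are real; they are the roots of det(λI − M) = λ³ − (tr M) λ² + s λ − det M, where s is the sum of the principal 2×2 minors.
tr M = -2 + 3 + 0 = 1.
s = ((-2)·3 − (-1)²) + ((-2)·0 − (-3)²) + (3·0 − (-1)²) = -7 + (-9) + (-1) = -17.
det M (expand along row 1) = (-2)·(-1) − (-1)·(-3) + (-3)·10 = -31.
Characteristic polynomial: λ³ − λ² − 17λ + 31 = 0.
Substitute λ = y + (tr M)/3 = y + 0.333333 to remove the quadratic term: y³ + p·y + q = 0 with p = s − (tr M)²/3 = -17.333333 and q = −2(tr M)³/27 + (tr M)·s/3 − det M = 25.259259.
Three real roots ⇒ use the trigonometric (Viète) form: r = 2√(−p/3) = 4.807402, φ = arccos(3q/(p·r)) = arccos(-0.909388) = 2.712607 rad.
y_k = r·cos(φ/3 − 2πk/3) for k = 0, 1, 2 gives y = 2.972477, 1.785859, -4.758335.
λ_k = y_k + 0.333333 gives λ = 3.3058, 2.1192, -4.4250 (check: the sum is 1.0000 = tr M).

Hence λ_max = 3.3058 and λ_min = -4.4250.


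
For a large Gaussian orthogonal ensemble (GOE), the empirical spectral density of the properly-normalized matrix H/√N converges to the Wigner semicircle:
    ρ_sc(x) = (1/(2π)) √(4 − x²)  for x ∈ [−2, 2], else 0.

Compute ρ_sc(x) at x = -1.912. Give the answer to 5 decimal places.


ρ_sc(x) = (1/(2π)) √(4 − x²). With x = -1.912:
  4 − x² = 4 − (-1.912)² = 4 − 3.655744 = 0.344256.
  √(4 − x²) = 0.586733.
  1/(2π) = 0.159155.
  ρ_sc(-1.912) = 0.159155 · 0.586733 = 0.093382.

Rounded to 5 decimal places: ρ_sc(-1.912) ≈ 0.09338.


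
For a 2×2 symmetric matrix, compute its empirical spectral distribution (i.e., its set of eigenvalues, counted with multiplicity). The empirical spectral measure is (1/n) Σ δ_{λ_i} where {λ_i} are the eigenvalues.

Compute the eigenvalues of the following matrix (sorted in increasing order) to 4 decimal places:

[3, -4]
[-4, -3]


Since M is real symmetric, both eigenvalues are real; they are the roots of det(λI − M) = λ² − (tr M) λ + det M.
tr M = 3 + (-3) = 0.
det M = 3·(-3) − (-4)² = -9 − 16 = -25.
Characteristic polynomial: λ² − 25 = 0.
Discriminant Δ = (tr M)² − 4·det M = 0 − (-100) = 100; √Δ = 10.000000.
λ = (tr M ± √Δ)/2 = (0 ± 10.000000)/2, giving (tr M − √Δ)/2 = -5.0000 and (tr M + √Δ)/2 = 5.0000.

Eigenvalues sorted in increasing order: [-5.0000, 5.0000].


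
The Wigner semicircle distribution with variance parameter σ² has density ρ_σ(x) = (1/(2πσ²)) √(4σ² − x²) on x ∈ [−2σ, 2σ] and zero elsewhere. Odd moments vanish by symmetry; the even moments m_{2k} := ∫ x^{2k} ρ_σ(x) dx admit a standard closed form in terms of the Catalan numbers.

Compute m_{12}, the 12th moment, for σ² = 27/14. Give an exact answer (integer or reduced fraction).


By the scaled semicircle moment identity, m_{2k} = σ^{2k} · C_k with k = 6.
C_6 = (1/(k+1)) · C(2k, k) = (1/7) · C(12, 6) = (1/7) · 924 = 132.
σ^{2k} = (σ²)^k = (27/14)^6 = 387420489/7529536.

Therefore m_{12} = σ^{12} · C_6 = (387420489/7529536) · 132 = 12784876137/1882384.


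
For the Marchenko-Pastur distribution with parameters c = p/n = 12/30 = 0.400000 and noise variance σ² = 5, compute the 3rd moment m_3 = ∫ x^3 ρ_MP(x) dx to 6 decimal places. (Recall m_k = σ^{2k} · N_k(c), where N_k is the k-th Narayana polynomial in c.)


E[X³] = σ⁶ (1 + 3c + c²) (third MP moment). With σ² = 5 (so σ⁶ = 125) and c = 12/30 = 0.400000: E[X³] = 125 · (1 + 3·0.400000 + (0.400000)²) = 125 · 2.360000.

So E[X^3] = 295.000000.


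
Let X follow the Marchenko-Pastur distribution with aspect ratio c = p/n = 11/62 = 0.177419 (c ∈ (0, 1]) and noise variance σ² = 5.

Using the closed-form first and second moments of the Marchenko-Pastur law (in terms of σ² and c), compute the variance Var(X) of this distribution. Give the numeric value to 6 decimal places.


Recall the MP moments m_1 = E[X] = σ² and m_2 = E[X²] = σ⁴ (1 + c).
m_1 = E[X] = σ² = 5, so m_1² = 25.
m_2 = E[X²] = σ⁴ (1 + c) = 25 · (1 + 0.177419) = 25 · 1.177419 = 29.435484.
(Note m_2 − m_1² simplifies to c · σ⁴ = 0.177419 · 25.)

Var(X) = m_2 − m_1² = 29.435484 − 25 = 4.435484.


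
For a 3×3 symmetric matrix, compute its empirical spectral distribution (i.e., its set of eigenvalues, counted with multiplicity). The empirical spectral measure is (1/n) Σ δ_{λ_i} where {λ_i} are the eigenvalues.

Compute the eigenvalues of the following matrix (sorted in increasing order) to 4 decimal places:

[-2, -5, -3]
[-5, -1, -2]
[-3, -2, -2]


Since M is real symmetric, all three eigenvalues are real; they are the roots of det(λI − M) = λ³ − (tr M) λ² + s λ − det M, where s is the sum of the principal 2×2 minors.
tr M = -2 + (-1) + (-2) = -5.
s = ((-2)·(-1) − (-5)²) + ((-2)·(-2) − (-3)²) + ((-1)·(-2) − (-2)²) = -23 + (-5) + (-2) = -30.
det M (expand along row 1) = (-2)·(-2) − (-5)·4 + (-3)·7 = 3.
Characteristic polynomial: λ³ + 5λ² − 30λ − 3 = 0.
Substitute λ = y + (tr M)/3 = y − 1.666667 to remove the quadratic term: y³ + p·y + q = 0 with p = s − (tr M)²/3 = -38.333333 and q = −2(tr M)³/27 + (tr M)·s/3 − det M = 56.259259.
Three real roots ⇒ use the trigonometric (Viète) form: r = 2√(−p/3) = 7.149204, φ = arccos(3q/(p·r)) = arccos(-0.615859) = 2.234272 rad.
y_k = r·cos(φ/3 − 2πk/3) for k = 0, 1, 2 gives y = 5.256470, 1.568249, -6.824719.
λ_k = y_k − 1.666667 gives λ = 3.5898, -0.0984, -8.4914 (check: the sum is -5.0000 = tr M).

Eigenvalues sorted in increasing order: [-8.4914, -0.0984, 3.5898].


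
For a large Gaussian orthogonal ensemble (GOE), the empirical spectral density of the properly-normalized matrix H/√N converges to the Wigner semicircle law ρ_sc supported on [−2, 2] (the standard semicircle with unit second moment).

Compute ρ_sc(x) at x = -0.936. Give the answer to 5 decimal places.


ρ_sc(x) = (1/(2π)) √(4 − x²). With x = -0.936:
  4 − x² = 4 − (-0.936)² = 4 − 0.876096 = 3.123904.
  √(4 − x²) = 1.767457.
  1/(2π) = 0.159155.
  ρ_sc(-0.936) = 0.159155 · 1.767457 = 0.281300.

Rounded to 5 decimal places: ρ_sc(-0.936) ≈ 0.28130.
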